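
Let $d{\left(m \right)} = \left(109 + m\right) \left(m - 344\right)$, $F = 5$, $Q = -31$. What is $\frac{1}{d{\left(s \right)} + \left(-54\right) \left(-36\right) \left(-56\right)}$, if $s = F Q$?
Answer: $- \frac{1}{85910} \approx -1.164 \cdot 10^{-5}$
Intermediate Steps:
$s = -155$ ($s = 5 \left(-31\right) = -155$)
$d{\left(m \right)} = \left(-344 + m\right) \left(109 + m\right)$ ($d{\left(m \right)} = \left(109 + m\right) \left(-344 + m\right) = \left(-344 + m\right) \left(109 + m\right)$)
$\frac{1}{d{\left(s \right)} + \left(-54\right) \left(-36\right) \left(-56\right)} = \frac{1}{\left(-37496 + \left(-155\right)^{2} - -36425\right) + \left(-54\right) \left(-36\right) \left(-56\right)} = \frac{1}{\left(-37496 + 24025 + 36425\right) + 1944 \left(-56\right)} = \frac{1}{22954 - 108864} = \frac{1}{-85910} = - \frac{1}{85910}$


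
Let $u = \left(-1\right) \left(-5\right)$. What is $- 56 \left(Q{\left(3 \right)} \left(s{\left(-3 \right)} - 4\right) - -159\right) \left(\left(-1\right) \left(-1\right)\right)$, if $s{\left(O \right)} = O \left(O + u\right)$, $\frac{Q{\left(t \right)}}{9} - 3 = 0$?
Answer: $6216$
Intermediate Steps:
$Q{\left(t \right)} = 27$ ($Q{\left(t \right)} = 27 + 9 \cdot 0 = 27 + 0 = 27$)
$u = 5$
$s{\left(O \right)} = O \left(5 + O\right)$ ($s{\left(O \right)} = O \left(O + 5\right) = O \left(5 + O\right)$)
$- 56 \left(Q{\left(3 \right)} \left(s{\left(-3 \right)} - 4\right) - -159\right) \left(\left(-1\right) \left(-1\right)\right) = - 56 \left(27 \left(- 3 \left(5 - 3\right) - 4\right) - -159\right) \left(\left(-1\right) \left(-1\right)\right) = - 56 \left(27 \left(\left(-3\right) 2 - 4\right) + 159\right) 1 = - 56 \left(27 \left(-6 - 4\right) + 159\right) 1 = - 56 \left(27 \left(-10\right) + 159\right) 1 = - 56 \left(-270 + 159\right) 1 = \left(-56\right) \left(-111\right) 1 = 6216 \cdot 1 = 6216$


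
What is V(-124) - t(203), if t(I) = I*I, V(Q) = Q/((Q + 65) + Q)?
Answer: -7541123/183 ≈ -41208.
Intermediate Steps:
V(Q) = Q/(65 + 2*Q) (V(Q) = Q/((65 + Q) + Q) = Q/(65 + 2*Q))
t(I) = I²
V(-124) - t(203) = -124/(65 + 2*(-124)) - 1*203² = -124/(65 - 248) - 1*41209 = -124/(-183) - 41209 = -124*(-1/183) - 41209 = 124/183 - 41209 = -7541123/183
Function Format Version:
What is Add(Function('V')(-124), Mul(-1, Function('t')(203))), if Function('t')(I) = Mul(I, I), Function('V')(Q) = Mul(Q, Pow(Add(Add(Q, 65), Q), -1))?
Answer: Rational(-7541123, 183) ≈ -41208.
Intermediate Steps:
Function('V')(Q) = Mul(Q, Pow(Add(65, Mul(2, Q)), -1)) (Function('V')(Q) = Mul(Q, Pow(Add(Add(65, Q), Q), -1)) = Mul(Q, Pow(Add(65, Mul(2, Q)), -1)))
Function('t')(I) = Pow(I, 2)
Add(Function('V')(-124), Mul(-1, Function('t')(203))) = Add(Mul(-124, Pow(Add(65, Mul(2, -124)), -1)), Mul(-1, Pow(203, 2))) = Add(Mul(-124, Pow(Add(65, -248), -1)), Mul(-1, 41209)) = Add(Mul(-124, Pow(-183, -1)), -41209) = Add(Mul(-124, Rational(-1, 183)), -41209) = Add(Rational(124, 183), -41209) = Rational(-7541123, 183)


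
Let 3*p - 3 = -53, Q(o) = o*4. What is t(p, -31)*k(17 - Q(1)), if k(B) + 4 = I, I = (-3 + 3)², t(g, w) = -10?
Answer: 40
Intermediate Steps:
Q(o) = 4*o
p = -50/3 (p = 1 + (⅓)*(-53) = 1 - 53/3 = -50/3 ≈ -16.667)
I = 0 (I = 0² = 0)
k(B) = -4 (k(B) = -4 + 0 = -4)
t(p, -31)*k(17 - Q(1)) = -10*(-4) = 40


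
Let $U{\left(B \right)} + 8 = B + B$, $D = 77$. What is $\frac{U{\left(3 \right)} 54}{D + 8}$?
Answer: $- \frac{108}{85} \approx -1.2706$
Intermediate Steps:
$U{\left(B \right)} = -8 + 2 B$ ($U{\left(B \right)} = -8 + \left(B + B\right) = -8 + 2 B$)
$\frac{U{\left(3 \right)} 54}{D + 8} = \frac{\left(-8 + 2 \cdot 3\right) 54}{77 + 8} = \frac{\left(-8 + 6\right) 54}{85} = \left(-2\right) 54 \cdot \frac{1}{85} = \left(-108\right) \frac{1}{85} = - \frac{108}{85}$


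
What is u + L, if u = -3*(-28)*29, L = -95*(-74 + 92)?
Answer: 726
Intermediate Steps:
L = -1710 (L = -95*18 = -1710)
u = 2436 (u = 84*29 = 2436)
u + L = 2436 - 1710 = 726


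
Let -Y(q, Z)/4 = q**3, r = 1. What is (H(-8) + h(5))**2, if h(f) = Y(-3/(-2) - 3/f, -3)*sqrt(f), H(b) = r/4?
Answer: 2128889/50000 - 729*sqrt(5)/500 ≈ 39.318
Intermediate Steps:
H(b) = 1/4
Y(q, Z) = -4*q**3
h(f) = -4*sqrt(f)*(3/2 - 3/f)**3 (h(f) = (-4*(-3/(-2) - 3/f)**3)*sqrt(f) = (-4*(-3*(-1/2) - 3/f)**3)*sqrt(f) = (-4*(3/2 - 3/f)**3)*sqrt(f) = -4*sqrt(f)*(3/2 - 3/f)**3)
(H(-8) + h(5))**2 = (1/4 - 27*(-2 + 5)**3/(2*5**(5/2)))**2 = (1/4 - 27/2*sqrt(5)/125*3**3)**2 = (1/4 - 27/2*sqrt(5)/125*27)**2 = (1/4 - 729*sqrt(5)/250)**2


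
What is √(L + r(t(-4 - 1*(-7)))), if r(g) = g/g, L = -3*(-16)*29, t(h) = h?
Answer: √1393 ≈ 37.323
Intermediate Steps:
L = 1392 (L = 48*29 = 1392)
r(g) = 1
√(L + r(t(-4 - 1*(-7)))) = √(1392 + 1) = √1393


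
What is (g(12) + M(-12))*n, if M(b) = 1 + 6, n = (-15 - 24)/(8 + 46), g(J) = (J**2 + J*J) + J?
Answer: -3991/18 ≈ -221.72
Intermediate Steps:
g(J) = J + 2*J**2 (g(J) = (J**2 + J**2) + J = 2*J**2 + J = J + 2*J**2)
n = -13/18 (n = -39/54 = -39*1/54 = -13/18 ≈ -0.72222)
M(b) = 7
(g(12) + M(-12))*n = (12*(1 + 2*12) + 7)*(-13/18) = (12*(1 + 24) + 7)*(-13/18) = (12*25 + 7)*(-13/18) = (300 + 7)*(-13/18) = 307*(-13/18) = -3991/18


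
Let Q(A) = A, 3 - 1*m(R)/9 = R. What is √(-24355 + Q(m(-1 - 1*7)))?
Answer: 8*I*√379 ≈ 155.74*I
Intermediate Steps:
m(R) = 27 - 9*R
√(-24355 + Q(m(-1 - 1*7))) = √(-24355 + (27 - 9*(-1 - 1*7))) = √(-24355 + (27 - 9*(-1 - 7))) = √(-24355 + (27 - 9*(-8))) = √(-24355 + (27 + 72)) = √(-24355 + 99) = √(-24256) = 8*I*√379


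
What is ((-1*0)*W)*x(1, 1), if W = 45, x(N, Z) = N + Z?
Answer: 0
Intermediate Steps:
((-1*0)*W)*x(1, 1) = (-1*0*45)*(1 + 1) = (0*45)*2 = 0*2 = 0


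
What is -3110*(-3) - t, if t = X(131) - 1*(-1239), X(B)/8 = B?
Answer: 7043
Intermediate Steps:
X(B) = 8*B
t = 2287 (t = 8*131 - 1*(-1239) = 1048 + 1239 = 2287)
-3110*(-3) - t = -3110*(-3) - 1*2287 = 9330 - 2287 = 7043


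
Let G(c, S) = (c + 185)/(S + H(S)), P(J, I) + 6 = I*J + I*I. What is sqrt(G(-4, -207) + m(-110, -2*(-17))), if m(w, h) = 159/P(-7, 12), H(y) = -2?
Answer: sqrt(3268342)/1254 ≈ 1.4417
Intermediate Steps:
P(J, I) = -6 + I**2 + I*J (P(J, I) = -6 + (I*J + I*I) = -6 + (I*J + I**2) = -6 + (I**2 + I*J) = -6 + I**2 + I*J)
G(c, S) = (185 + c)/(-2 + S) (G(c, S) = (c + 185)/(S - 2) = (185 + c)/(-2 + S))
m(w, h) = 53/18 (m(w, h) = 159/(-6 + 12**2 + 12*(-7)) = 159/(-6 + 144 - 84) = 159/54 = 159*(1/54) = 53/18)
sqrt(G(-4, -207) + m(-110, -2*(-17))) = sqrt((185 - 4)/(-2 - 207) + 53/18) = sqrt(181/(-209) + 53/18) = sqrt(-1/209*181 + 53/18) = sqrt(-181/209 + 53/18) = sqrt(7819/3762) = sqrt(3268342)/1254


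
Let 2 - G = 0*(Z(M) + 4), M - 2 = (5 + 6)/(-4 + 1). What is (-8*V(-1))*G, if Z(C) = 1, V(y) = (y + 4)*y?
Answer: 48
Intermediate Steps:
M = -5/3 (M = 2 + (5 + 6)/(-4 + 1) = 2 + 11/(-3) = 2 + 11*(-⅓) = 2 - 11/3 = -5/3 ≈ -1.6667)
V(y) = y*(4 + y) (V(y) = (4 + y)*y = y*(4 + y))
G = 2 (G = 2 - 0*(1 + 4) = 2 - 0*5 = 2 - 1*0 = 2 + 0 = 2)
(-8*V(-1))*G = -(-8)*(4 - 1)*2 = -(-8)*3*2 = -8*(-3)*2 = 24*2 = 48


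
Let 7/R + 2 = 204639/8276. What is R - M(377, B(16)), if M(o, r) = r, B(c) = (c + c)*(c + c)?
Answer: -192543156/188087 ≈ -1023.7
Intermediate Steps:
B(c) = 4*c² (B(c) = (2*c)*(2*c) = 4*c²)
R = 57932/188087 (R = 7/(-2 + 204639/8276) = 7/(188087/8276) = 7*(8276/188087) = 57932/188087 ≈ 0.30801)
R - M(377, B(16)) = 57932/188087 - 4*16² = 57932/188087 - 4*256 = 57932/188087 - 1*1024 = 57932/188087 - 1024 = -192543156/188087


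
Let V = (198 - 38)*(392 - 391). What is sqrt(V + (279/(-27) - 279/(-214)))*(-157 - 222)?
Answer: -379*sqrt(62224566)/642 ≈ -4656.8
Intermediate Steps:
V = 160 (V = 160*1 = 160)
sqrt(V + (279/(-27) - 279/(-214)))*(-157 - 222) = sqrt(160 + (279/(-27) - 279/(-214)))*(-157 - 222) = sqrt(160 + (279*(-1/27) - 279*(-1/214)))*(-379) = sqrt(160 + (-31/3 + 279/214))*(-379) = sqrt(160 - 5797/642)*(-379) = sqrt(96923/642)*(-379) = (sqrt(62224566)/642)*(-379) = -379*sqrt(62224566)/642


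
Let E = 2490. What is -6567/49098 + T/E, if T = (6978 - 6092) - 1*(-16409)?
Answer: 4626656/679189 ≈ 6.8120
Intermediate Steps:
T = 17295 (T = 886 + 16409 = 17295)
-6567/49098 + T/E = -6567/49098 + 17295/2490 = -6567*1/49098 + 17295*(1/2490) = -2189/16366 + 1153/166 = 4626656/679189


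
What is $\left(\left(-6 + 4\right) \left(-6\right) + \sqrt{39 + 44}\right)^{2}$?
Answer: $\left(12 + \sqrt{83}\right)^{2} \approx 445.65$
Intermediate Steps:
$\left(\left(-6 + 4\right) \left(-6\right) + \sqrt{39 + 44}\right)^{2} = \left(\left(-2\right) \left(-6\right) + \sqrt{83}\right)^{2} = \left(12 + \sqrt{83}\right)^{2}$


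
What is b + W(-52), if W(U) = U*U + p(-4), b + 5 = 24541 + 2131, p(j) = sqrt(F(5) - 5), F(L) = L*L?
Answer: 29371 + 2*sqrt(5) ≈ 29375.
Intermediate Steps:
F(L) = L**2
p(j) = 2*sqrt(5) (p(j) = sqrt(5**2 - 5) = sqrt(25 - 5) = sqrt(20) = 2*sqrt(5))
b = 26667 (b = -5 + (24541 + 2131) = -5 + 26672 = 26667)
W(U) = U**2 + 2*sqrt(5) (W(U) = U*U + 2*sqrt(5) = U**2 + 2*sqrt(5))
b + W(-52) = 26667 + ((-52)**2 + 2*sqrt(5)) = 26667 + (2704 + 2*sqrt(5)) = 29371 + 2*sqrt(5)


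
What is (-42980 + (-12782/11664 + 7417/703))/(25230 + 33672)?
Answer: -176174767009/241492074192 ≈ -0.72953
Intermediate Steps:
(-42980 + (-12782/11664 + 7417/703))/(25230 + 33672) = (-42980 + (-12782*1/11664 + 7417*(1/703)))/58902 = (-42980 + (-6391/5832 + 7417/703))*(1/58902) = (-42980 + 38763071/4099896)*(1/58902) = -176174767009/4099896*1/58902 = -176174767009/241492074192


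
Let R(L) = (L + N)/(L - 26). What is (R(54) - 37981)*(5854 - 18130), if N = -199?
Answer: 3264228297/7 ≈ 4.6632e+8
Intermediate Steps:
R(L) = (-199 + L)/(-26 + L) (R(L) = (L - 199)/(L - 26) = (-199 + L)/(-26 + L))
(R(54) - 37981)*(5854 - 18130) = ((-199 + 54)/(-26 + 54) - 37981)*(5854 - 18130) = (-145/28 - 37981)*(-12276) = -1063613/28*(-12276) = 3264228297/7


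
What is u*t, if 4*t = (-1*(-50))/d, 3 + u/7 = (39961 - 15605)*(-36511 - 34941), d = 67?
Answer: -304549860125/134 ≈ -2.2728e+9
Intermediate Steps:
u = -12181994405 (u = -21 + 7*((39961 - 15605)*(-36511 - 34941)) = -21 + 7*(24356*(-71452)) = -21 + 7*(-1740284912) = -21 - 12181994384 = -12181994405)
t = 25/134 (t = (-1*(-50)/67)/4 = (50*(1/67))/4 = (¼)*(50/67) = 25/134 ≈ 0.18657)
u*t = -12181994405*25/134 = -304549860125/134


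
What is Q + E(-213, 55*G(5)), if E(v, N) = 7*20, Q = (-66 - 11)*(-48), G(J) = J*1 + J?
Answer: 3836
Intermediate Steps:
G(J) = 2*J (G(J) = J + J = 2*J)
Q = 3696 (Q = -77*(-48) = 3696)
E(v, N) = 140
Q + E(-213, 55*G(5)) = 3696 + 140 = 3836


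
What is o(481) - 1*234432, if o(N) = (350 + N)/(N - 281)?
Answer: -46885569/200 ≈ -2.3443e+5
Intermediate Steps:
o(N) = (350 + N)/(-281 + N)
o(481) - 1*234432 = (350 + 481)/(-281 + 481) - 1*234432 = 831/200 - 234432 = -46885569/200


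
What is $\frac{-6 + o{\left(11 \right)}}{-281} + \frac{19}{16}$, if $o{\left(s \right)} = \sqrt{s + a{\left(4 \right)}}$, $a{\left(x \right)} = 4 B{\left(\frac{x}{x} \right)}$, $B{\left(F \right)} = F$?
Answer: $\frac{5435}{4496} - \frac{\sqrt{15}}{281} \approx 1.1951$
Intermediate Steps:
$a{\left(x \right)} = 4$ ($a{\left(x \right)} = 4 \frac{x}{x} = 4 \cdot 1 = 4$)
$o{\left(s \right)} = \sqrt{4 + s}$ ($o{\left(s \right)} = \sqrt{s + 4} = \sqrt{4 + s}$)
$\frac{-6 + o{\left(11 \right)}}{-281} + \frac{19}{16} = \frac{-6 + \sqrt{4 + 11}}{-281} + \frac{19}{16} = \left(-6 + \sqrt{15}\right) \left(- \frac{1}{281}\right) + 19 \cdot \frac{1}{16} = \left(\frac{6}{281} - \frac{\sqrt{15}}{281}\right) + \frac{19}{16} = \frac{5435}{4496} - \frac{\sqrt{15}}{281}$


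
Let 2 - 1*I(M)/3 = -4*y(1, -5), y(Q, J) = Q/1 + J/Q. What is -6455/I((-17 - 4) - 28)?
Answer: 6455/42 ≈ 153.69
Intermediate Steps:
y(Q, J) = Q + J/Q (y(Q, J) = Q*1 + J/Q = Q + J/Q)
I(M) = -42 (I(M) = 6 - (-12)*(1 - 5/1) = 6 - (-12)*(1 - 5*1) = 6 - (-12)*(1 - 5) = 6 - (-12)*(-4) = 6 - 3*16 = 6 - 48 = -42)
-6455/I((-17 - 4) - 28) = -6455/(-42) = -6455*(-1/42) = 6455/42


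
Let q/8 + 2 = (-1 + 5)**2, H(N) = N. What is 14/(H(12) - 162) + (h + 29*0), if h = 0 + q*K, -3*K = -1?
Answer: 931/25 ≈ 37.240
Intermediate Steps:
K = 1/3 (K = -1/3*(-1) = 1/3 ≈ 0.33333)
q = 112 (q = -16 + 8*(-1 + 5)**2 = -16 + 8*4**2 = -16 + 8*16 = -16 + 128 = 112)
h = 112/3 (h = 0 + 112*(1/3) = 0 + 112/3 = 112/3 ≈ 37.333)
14/(H(12) - 162) + (h + 29*0) = 14/(12 - 162) + (112/3 + 29*0) = 14/(-150) + (112/3 + 0) = -1/150*14 + 112/3 = -7/75 + 112/3 = 931/25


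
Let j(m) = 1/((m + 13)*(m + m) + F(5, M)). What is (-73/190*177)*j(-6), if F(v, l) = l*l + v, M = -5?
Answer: 4307/3420 ≈ 1.2594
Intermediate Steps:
F(v, l) = v + l² (F(v, l) = l² + v = v + l²)
j(m) = 1/(30 + 2*m*(13 + m)) (j(m) = 1/((m + 13)*(m + m) + (5 + (-5)²)) = 1/((13 + m)*(2*m) + (5 + 25)) = 1/(2*m*(13 + m) + 30) = 1/(30 + 2*m*(13 + m)))
(-73/190*177)*j(-6) = (-73/190*177)*(1/(2*(15 + (-6)² + 13*(-6)))) = (-73*1/190*177)*(1/(2*(15 + 36 - 78))) = (-73/190*177)*((½)/(-27)) = -12921*(-1)/(380*27) = -12921/190*(-1/54) = 4307/3420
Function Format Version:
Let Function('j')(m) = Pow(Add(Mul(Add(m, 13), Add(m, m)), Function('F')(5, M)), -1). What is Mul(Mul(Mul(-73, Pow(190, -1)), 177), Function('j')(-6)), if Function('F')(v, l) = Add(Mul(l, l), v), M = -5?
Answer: Rational(4307, 3420) ≈ 1.2594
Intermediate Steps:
Function('F')(v, l) = Add(v, Pow(l, 2)) (Function('F')(v, l) = Add(Pow(l, 2), v) = Add(v, Pow(l, 2)))
Function('j')(m) = Pow(Add(30, Mul(2, m, Add(13, m))), -1) (Function('j')(m) = Pow(Add(Mul(Add(m, 13), Add(m, m)), Add(5, Pow(-5, 2))), -1) = Pow(Add(Mul(Add(13, m), Mul(2, m)), Add(5, 25)), -1) = Pow(Add(Mul(2, m, Add(13, m)), 30), -1) = Pow(Add(30, Mul(2, m, Add(13, m))), -1))
Mul(Mul(Mul(-73, Pow(190, -1)), 177), Function('j')(-6)) = Mul(Mul(Mul(-73, Pow(190, -1)), 177), Mul(Rational(1, 2), Pow(Add(15, Pow(-6, 2), Mul(13, -6)), -1))) = Mul(Mul(Mul(-73, Rational(1, 190)), 177), Mul(Rational(1, 2), Pow(Add(15, 36, -78), -1))) = Mul(Mul(Rational(-73, 190), 177), Mul(Rational(1, 2), Pow(-27, -1))) = Mul(Rational(-12921, 190), Mul(Rational(1, 2), Rational(-1, 27))) = Mul(Rational(-12921, 190), Rational(-1, 54)) = Rational(4307, 3420)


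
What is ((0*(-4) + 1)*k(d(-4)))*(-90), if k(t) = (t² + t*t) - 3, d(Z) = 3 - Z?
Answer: -8550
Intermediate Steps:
k(t) = -3 + 2*t² (k(t) = (t² + t²) - 3 = 2*t² - 3 = -3 + 2*t²)
((0*(-4) + 1)*k(d(-4)))*(-90) = ((0*(-4) + 1)*(-3 + 2*(3 - 1*(-4))²))*(-90) = ((0 + 1)*(-3 + 2*(3 + 4)²))*(-90) = (1*(-3 + 2*7²))*(-90) = (1*(-3 + 2*49))*(-90) = (1*(-3 + 98))*(-90) = (1*95)*(-90) = 95*(-90) = -8550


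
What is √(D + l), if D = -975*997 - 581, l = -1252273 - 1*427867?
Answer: 2*I*√663199 ≈ 1628.7*I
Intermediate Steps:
l = -1680140 (l = -1252273 - 427867 = -1680140)
D = -972656 (D = -972075 - 581 = -972656)
√(D + l) = √(-972656 - 1680140) = √(-2652796) = 2*I*√663199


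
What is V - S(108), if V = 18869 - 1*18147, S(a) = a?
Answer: 614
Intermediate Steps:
V = 722 (V = 18869 - 18147 = 722)
V - S(108) = 722 - 1*108 = 722 - 108 = 614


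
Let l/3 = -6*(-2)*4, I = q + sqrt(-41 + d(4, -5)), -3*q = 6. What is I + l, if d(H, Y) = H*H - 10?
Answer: 142 + I*sqrt(35) ≈ 142.0 + 5.9161*I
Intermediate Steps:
d(H, Y) = -10 + H**2 (d(H, Y) = H**2 - 10 = -10 + H**2)
q = -2 (q = -1/3*6 = -2)
I = -2 + I*sqrt(35) (I = -2 + sqrt(-41 + (-10 + 4**2)) = -2 + sqrt(-41 + (-10 + 16)) = -2 + sqrt(-41 + 6) = -2 + sqrt(-35) = -2 + I*sqrt(35) ≈ -2.0 + 5.9161*I)
l = 144 (l = 3*(-6*(-2)*4) = 3*(12*4) = 3*48 = 144)
I + l = (-2 + I*sqrt(35)) + 144 = 142 + I*sqrt(35)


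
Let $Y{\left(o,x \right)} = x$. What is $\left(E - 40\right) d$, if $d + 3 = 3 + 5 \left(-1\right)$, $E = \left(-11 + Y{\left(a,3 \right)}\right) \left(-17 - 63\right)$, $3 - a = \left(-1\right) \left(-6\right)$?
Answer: $-3000$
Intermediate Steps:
$a = -3$ ($a = 3 - \left(-1\right) \left(-6\right) = 3 - 6 = -3$)
$E = 640$ ($E = \left(-11 + 3\right) \left(-17 - 63\right) = \left(-8\right) \left(-80\right) = 640$)
$d = -5$ ($d = -3 + \left(3 + 5 \left(-1\right)\right) = -3 + \left(3 - 5\right) = -3 - 2 = -5$)
$\left(E - 40\right) d = \left(640 - 40\right) \left(-5\right) = 600 \left(-5\right) = -3000$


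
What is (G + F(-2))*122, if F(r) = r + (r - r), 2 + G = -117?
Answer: -14762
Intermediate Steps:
G = -119 (G = -2 - 117 = -119)
F(r) = r (F(r) = r + 0 = r)
(G + F(-2))*122 = (-119 - 2)*122 = -121*122 = -14762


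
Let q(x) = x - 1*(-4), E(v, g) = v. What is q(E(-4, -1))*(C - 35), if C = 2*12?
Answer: 0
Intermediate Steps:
C = 24
q(x) = 4 + x (q(x) = x + 4 = 4 + x)
q(E(-4, -1))*(C - 35) = (4 - 4)*(24 - 35) = 0*(-11) = 0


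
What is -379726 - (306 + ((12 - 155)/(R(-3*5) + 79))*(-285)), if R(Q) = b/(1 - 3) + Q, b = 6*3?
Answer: -380773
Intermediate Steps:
b = 18
R(Q) = -9 + Q (R(Q) = 18/(1 - 3) + Q = 18/(-2) + Q = 18*(-½) + Q = -9 + Q)
-379726 - (306 + ((12 - 155)/(R(-3*5) + 79))*(-285)) = -379726 - (306 + ((12 - 155)/((-9 - 3*5) + 79))*(-285)) = -379726 - (306 - 143/((-9 - 15) + 79)*(-285)) = -379726 - (306 - 143/(-24 + 79)*(-285)) = -379726 - (306 - 143/55*(-285)) = -379726 - (306 - 143*1/55*(-285)) = -379726 - (306 - 13/5*(-285)) = -379726 - (306 + 741) = -379726 - 1*1047 = -379726 - 1047 = -380773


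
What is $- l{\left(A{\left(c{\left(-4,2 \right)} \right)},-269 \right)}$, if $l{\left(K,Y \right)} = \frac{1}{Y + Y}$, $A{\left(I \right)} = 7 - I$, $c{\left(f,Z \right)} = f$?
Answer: $\frac{1}{538} \approx 0.0018587$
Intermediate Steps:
$l{\left(K,Y \right)} = \frac{1}{2 Y}$
$- l{\left(A{\left(c{\left(-4,2 \right)} \right)},-269 \right)} = - \frac{1}{2 \left(-269\right)} = - \frac{-1}{2 \cdot 269} = \left(-1\right) \left(- \frac{1}{538}\right) = \frac{1}{538}$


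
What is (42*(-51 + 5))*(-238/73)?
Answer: 459816/73 ≈ 6298.9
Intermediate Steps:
(42*(-51 + 5))*(-238/73) = (42*(-46))*(-238*1/73) = -1932*(-238/73) = 459816/73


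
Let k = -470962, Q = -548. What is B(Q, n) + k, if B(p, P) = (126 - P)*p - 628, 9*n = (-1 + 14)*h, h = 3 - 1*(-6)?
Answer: -533514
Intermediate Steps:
h = 9 (h = 3 + 6 = 9)
n = 13 (n = ((-1 + 14)*9)/9 = (13*9)/9 = (1/9)*117 = 13)
B(p, P) = -628 + p*(126 - P) (B(p, P) = p*(126 - P) - 628 = -628 + p*(126 - P))
B(Q, n) + k = (-628 + 126*(-548) - 1*13*(-548)) - 470962 = (-628 - 69048 + 7124) - 470962 = -62552 - 470962 = -533514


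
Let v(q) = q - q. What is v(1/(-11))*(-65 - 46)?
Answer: 0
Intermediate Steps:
v(q) = 0
v(1/(-11))*(-65 - 46) = 0*(-65 - 46) = 0*(-111) = 0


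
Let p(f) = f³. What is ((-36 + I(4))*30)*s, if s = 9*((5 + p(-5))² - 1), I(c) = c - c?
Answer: -139958280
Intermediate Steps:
I(c) = 0
s = 129591 (s = 9*((5 + (-5)³)² - 1) = 9*((5 - 125)² - 1) = 9*((-120)² - 1) = 9*(14400 - 1) = 9*14399 = 129591)
((-36 + I(4))*30)*s = ((-36 + 0)*30)*129591 = -36*30*129591 = -1080*129591 = -139958280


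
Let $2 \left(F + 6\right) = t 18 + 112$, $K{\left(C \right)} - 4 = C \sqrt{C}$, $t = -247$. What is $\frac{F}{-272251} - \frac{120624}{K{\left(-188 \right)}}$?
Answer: $\frac{- 8209998983 i + 204262 \sqrt{47}}{272251 \left(i + 94 \sqrt{47}\right)} \approx -0.064632 - 46.795 i$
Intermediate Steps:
$K{\left(C \right)} = 4 + C^{\frac{3}{2}}$ ($K{\left(C \right)} = 4 + C \sqrt{C} = 4 + C^{\frac{3}{2}}$)
$F = -2173$ ($F = -6 + \frac{\left(-247\right) 18 + 112}{2} = -6 + \frac{-4446 + 112}{2} = -6 + \frac{1}{2} \left(-4334\right) = -6 - 2167 = -2173$)
$\frac{F}{-272251} - \frac{120624}{K{\left(-188 \right)}} = - \frac{2173}{-272251} - \frac{120624}{4 + \left(-188\right)^{\frac{3}{2}}} = \left(-2173\right) \left(- \frac{1}{272251}\right) - \frac{120624}{4 - 376 i \sqrt{47}} = \frac{2173}{272251} - \frac{120624}{4 - 376 i \sqrt{47}}$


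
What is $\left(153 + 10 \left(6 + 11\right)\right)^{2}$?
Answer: $104329$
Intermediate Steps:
$\left(153 + 10 \left(6 + 11\right)\right)^{2} = \left(153 + 10 \cdot 17\right)^{2} = \left(153 + 170\right)^{2} = 323^{2} = 104329$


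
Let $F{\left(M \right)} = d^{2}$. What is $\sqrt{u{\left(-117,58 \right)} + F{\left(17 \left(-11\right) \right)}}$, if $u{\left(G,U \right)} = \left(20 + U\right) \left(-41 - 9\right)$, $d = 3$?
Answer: $i \sqrt{3891} \approx 62.378 i$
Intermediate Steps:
$u{\left(G,U \right)} = -1000 - 50 U$ ($u{\left(G,U \right)} = \left(20 + U\right) \left(-50\right) = -1000 - 50 U$)
$F{\left(M \right)} = 9$ ($F{\left(M \right)} = 3^{2} = 9$)
$\sqrt{u{\left(-117,58 \right)} + F{\left(17 \left(-11\right) \right)}} = \sqrt{\left(-1000 - 2900\right) + 9} = \sqrt{-3900 + 9} = \sqrt{-3891} = i \sqrt{3891}$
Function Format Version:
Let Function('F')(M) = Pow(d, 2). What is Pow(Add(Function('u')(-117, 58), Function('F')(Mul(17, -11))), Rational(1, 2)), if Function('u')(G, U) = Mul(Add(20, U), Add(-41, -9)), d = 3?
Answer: Mul(I, Pow(3891, Rational(1, 2))) ≈ Mul(62.378, I)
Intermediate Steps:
Function('u')(G, U) = Add(-1000, Mul(-50, U)) (Function('u')(G, U) = Mul(Add(20, U), -50) = Add(-1000, Mul(-50, U)))
Function('F')(M) = 9 (Function('F')(M) = Pow(3, 2) = 9)
Pow(Add(Function('u')(-117, 58), Function('F')(Mul(17, -11))), Rational(1, 2)) = Pow(Add(Add(-1000, Mul(-50, 58)), 9), Rational(1, 2)) = Pow(Add(Add(-1000, -2900), 9), Rational(1, 2)) = Pow(Add(-3900, 9), Rational(1, 2)) = Pow(-3891, Rational(1, 2)) = Mul(I, Pow(3891, Rational(1, 2)))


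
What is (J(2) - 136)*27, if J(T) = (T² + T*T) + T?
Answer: -3402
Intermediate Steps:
J(T) = T + 2*T² (J(T) = (T² + T²) + T = 2*T² + T = T + 2*T²)
(J(2) - 136)*27 = (2*(1 + 2*2) - 136)*27 = (2*(1 + 4) - 136)*27 = (2*5 - 136)*27 = (10 - 136)*27 = -126*27 = -3402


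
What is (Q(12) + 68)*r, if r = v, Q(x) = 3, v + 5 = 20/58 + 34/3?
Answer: 41251/87 ≈ 474.15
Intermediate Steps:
v = 581/87 (v = -5 + (20/58 + 34/3) = -5 + (20*(1/58) + 34*(⅓)) = -5 + (10/29 + 34/3) = -5 + 1016/87 = 581/87 ≈ 6.6782)
r = 581/87 ≈ 6.6782
(Q(12) + 68)*r = (3 + 68)*(581/87) = 71*(581/87) = 41251/87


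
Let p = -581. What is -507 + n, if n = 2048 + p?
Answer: 960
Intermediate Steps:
n = 1467 (n = 2048 - 581 = 1467)
-507 + n = -507 + 1467 = 960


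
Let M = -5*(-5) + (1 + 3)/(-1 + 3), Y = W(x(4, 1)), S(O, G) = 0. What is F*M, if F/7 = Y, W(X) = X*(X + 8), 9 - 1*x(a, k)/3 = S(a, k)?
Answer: 178605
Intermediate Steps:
x(a, k) = 27 (x(a, k) = 27 - 3*0 = 27 + 0 = 27)
W(X) = X*(8 + X)
Y = 945 (Y = 27*(8 + 27) = 27*35 = 945)
F = 6615 (F = 7*945 = 6615)
M = 27 (M = 25 + 4/2 = 25 + 4*(½) = 25 + 2 = 27)
F*M = 6615*27 = 178605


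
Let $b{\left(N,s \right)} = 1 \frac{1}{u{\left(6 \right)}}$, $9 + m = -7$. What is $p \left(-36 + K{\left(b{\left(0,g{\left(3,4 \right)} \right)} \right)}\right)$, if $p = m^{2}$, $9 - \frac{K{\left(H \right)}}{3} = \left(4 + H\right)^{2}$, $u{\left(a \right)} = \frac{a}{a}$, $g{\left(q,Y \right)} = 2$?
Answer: $-21504$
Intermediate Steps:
$m = -16$ ($m = -9 - 7 = -16$)
$u{\left(a \right)} = 1$
$b{\left(N,s \right)} = 1$ ($b{\left(N,s \right)} = 1 \cdot 1^{-1} = 1 \cdot 1 = 1$)
$K{\left(H \right)} = 27 - 3 \left(4 + H\right)^{2}$
$p = 256$ ($p = \left(-16\right)^{2} = 256$)
$p \left(-36 + K{\left(b{\left(0,g{\left(3,4 \right)} \right)} \right)}\right) = 256 \left(-36 + \left(27 - 3 \left(4 + 1\right)^{2}\right)\right) = 256 \left(-36 + \left(27 - 3 \cdot 5^{2}\right)\right) = 256 \left(-36 + \left(27 - 75\right)\right) = 256 \left(-36 - 48\right) = 256 \left(-84\right) = -21504$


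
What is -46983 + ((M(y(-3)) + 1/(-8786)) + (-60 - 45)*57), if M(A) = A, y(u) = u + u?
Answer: -465429565/8786 ≈ -52974.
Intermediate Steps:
y(u) = 2*u
-46983 + ((M(y(-3)) + 1/(-8786)) + (-60 - 45)*57) = -46983 + ((2*(-3) + 1/(-8786)) + (-60 - 45)*57) = -46983 + ((-6 - 1/8786) - 105*57) = -46983 + (-52717/8786 - 5985) = -46983 - 52636927/8786 = -465429565/8786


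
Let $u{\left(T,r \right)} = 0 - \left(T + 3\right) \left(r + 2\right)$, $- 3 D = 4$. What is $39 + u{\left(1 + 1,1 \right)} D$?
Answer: $59$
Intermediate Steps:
$D = - \frac{4}{3}$ ($D = \left(- \frac{1}{3}\right) 4 = - \frac{4}{3} \approx -1.3333$)
$u{\left(T,r \right)} = - \left(2 + r\right) \left(3 + T\right)$ ($u{\left(T,r \right)} = 0 - \left(3 + T\right) \left(2 + r\right) = 0 - \left(2 + r\right) \left(3 + T\right) = - \left(2 + r\right) \left(3 + T\right)$)
$39 + u{\left(1 + 1,1 \right)} D = 39 + \left(-6 - 3 - 2 \left(1 + 1\right) - \left(1 + 1\right) 1\right) \left(- \frac{4}{3}\right) = 39 + \left(-6 - 3 - 4 - 2 \cdot 1\right) \left(- \frac{4}{3}\right) = 39 + \left(-6 - 3 - 4 - 2\right) \left(- \frac{4}{3}\right) = 39 - -20 = 39 + 20 = 59$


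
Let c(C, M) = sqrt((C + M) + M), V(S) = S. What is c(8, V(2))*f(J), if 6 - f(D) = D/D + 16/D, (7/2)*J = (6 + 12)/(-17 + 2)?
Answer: 310*sqrt(3)/3 ≈ 178.98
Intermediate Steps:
c(C, M) = sqrt(C + 2*M)
J = -12/35 (J = 2*((6 + 12)/(-17 + 2))/7 = 2*(18/(-15))/7 = 2*(18*(-1/15))/7 = (2/7)*(-6/5) = -12/35 ≈ -0.34286)
f(D) = 5 - 16/D (f(D) = 6 - (D/D + 16/D) = 6 - (1 + 16/D) = 6 + (-1 - 16/D) = 5 - 16/D)
c(8, V(2))*f(J) = sqrt(8 + 2*2)*(5 - 16/(-12/35)) = sqrt(8 + 4)*(5 - 16*(-35/12)) = sqrt(12)*(5 + 140/3) = (2*sqrt(3))*(155/3) = 310*sqrt(3)/3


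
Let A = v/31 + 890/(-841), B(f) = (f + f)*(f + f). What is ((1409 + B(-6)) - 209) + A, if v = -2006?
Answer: 33324788/26071 ≈ 1278.2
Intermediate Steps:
B(f) = 4*f² (B(f) = (2*f)*(2*f) = 4*f²)
A = -1714636/26071 (A = -2006/31 + 890/(-841) = -2006*1/31 + 890*(-1/841) = -2006/31 - 890/841 = -1714636/26071 ≈ -65.768)
((1409 + B(-6)) - 209) + A = ((1409 + 4*(-6)²) - 209) - 1714636/26071 = ((1409 + 4*36) - 209) - 1714636/26071 = ((1409 + 144) - 209) - 1714636/26071 = (1553 - 209) - 1714636/26071 = 1344 - 1714636/26071 = 33324788/26071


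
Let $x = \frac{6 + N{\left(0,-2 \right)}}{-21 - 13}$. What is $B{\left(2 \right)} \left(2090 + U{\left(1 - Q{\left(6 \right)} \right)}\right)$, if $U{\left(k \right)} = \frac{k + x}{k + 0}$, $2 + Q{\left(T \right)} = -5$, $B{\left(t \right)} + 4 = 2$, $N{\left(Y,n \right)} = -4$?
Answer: $- \frac{284375}{68} \approx -4182.0$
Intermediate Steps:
$B{\left(t \right)} = -2$ ($B{\left(t \right)} = -4 + 2 = -2$)
$Q{\left(T \right)} = -7$ ($Q{\left(T \right)} = -2 - 5 = -7$)
$x = - \frac{1}{17}$ ($x = \frac{6 - 4}{-21 - 13} = \frac{2}{-34} = 2 \left(- \frac{1}{34}\right) = - \frac{1}{17} \approx -0.058824$)
$U{\left(k \right)} = \frac{- \frac{1}{17} + k}{k}$ ($U{\left(k \right)} = \frac{k - \frac{1}{17}}{k + 0} = \frac{- \frac{1}{17} + k}{k}$)
$B{\left(2 \right)} \left(2090 + U{\left(1 - Q{\left(6 \right)} \right)}\right) = - 2 \left(2090 + \frac{- \frac{1}{17} + \left(1 - -7\right)}{1 - -7}\right) = - 2 \left(2090 + \frac{- \frac{1}{17} + \left(1 + 7\right)}{1 + 7}\right) = - 2 \left(2090 + \frac{- \frac{1}{17} + 8}{8}\right) = - 2 \left(2090 + \frac{1}{8} \cdot \frac{135}{17}\right) = - 2 \left(2090 + \frac{135}{136}\right) = \left(-2\right) \frac{284375}{136} = - \frac{284375}{68}$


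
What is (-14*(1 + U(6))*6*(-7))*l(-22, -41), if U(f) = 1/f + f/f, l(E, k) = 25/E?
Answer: -15925/11 ≈ -1447.7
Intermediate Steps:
U(f) = 1 + 1/f (U(f) = 1/f + 1 = 1 + 1/f)
(-14*(1 + U(6))*6*(-7))*l(-22, -41) = (-14*(1 + (1 + 6)/6)*6*(-7))*(25/(-22)) = (-14*(1 + (1/6)*7)*6*(-7))*(25*(-1/22)) = (-14*(1 + 7/6)*6*(-7))*(-25/22) = (-91*6/3*(-7))*(-25/22) = (-14*13*(-7))*(-25/22) = -182*(-7)*(-25/22) = 1274*(-25/22) = -15925/11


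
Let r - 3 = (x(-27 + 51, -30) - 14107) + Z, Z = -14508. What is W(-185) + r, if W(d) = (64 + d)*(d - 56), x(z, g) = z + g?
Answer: 543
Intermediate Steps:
x(z, g) = g + z
W(d) = (-56 + d)*(64 + d) (W(d) = (64 + d)*(-56 + d) = (-56 + d)*(64 + d))
r = -28618 (r = 3 + (((-30 + (-27 + 51)) - 14107) - 14508) = 3 + (((-30 + 24) - 14107) - 14508) = 3 + ((-6 - 14107) - 14508) = 3 + (-14113 - 14508) = 3 - 28621 = -28618)
W(-185) + r = (-3584 + (-185)**2 + 8*(-185)) - 28618 = (-3584 + 34225 - 1480) - 28618 = 29161 - 28618 = 543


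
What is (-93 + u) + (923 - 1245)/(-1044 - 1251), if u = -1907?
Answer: -4589678/2295 ≈ -1999.9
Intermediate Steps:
(-93 + u) + (923 - 1245)/(-1044 - 1251) = (-93 - 1907) + (923 - 1245)/(-1044 - 1251) = -2000 - 322/(-2295) = -2000 - 322*(-1/2295) = -2000 + 322/2295 = -4589678/2295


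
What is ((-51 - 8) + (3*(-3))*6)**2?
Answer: 12769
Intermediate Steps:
((-51 - 8) + (3*(-3))*6)**2 = (-59 - 9*6)**2 = (-59 - 54)**2 = (-113)**2 = 12769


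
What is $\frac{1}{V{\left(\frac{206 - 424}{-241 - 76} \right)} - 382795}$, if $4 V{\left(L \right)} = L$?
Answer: $- \frac{634}{242691921} \approx -2.6124 \cdot 10^{-6}$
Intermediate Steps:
$V{\left(L \right)} = \frac{L}{4}$
$\frac{1}{V{\left(\frac{206 - 424}{-241 - 76} \right)} - 382795} = \frac{1}{\frac{\left(206 - 424\right) \frac{1}{-241 - 76}}{4} - 382795} = \frac{1}{\frac{\left(-218\right) \frac{1}{-317}}{4} - 382795} = \frac{1}{\frac{\left(-218\right) \left(- \frac{1}{317}\right)}{4} - 382795} = \frac{1}{\frac{1}{4} \cdot \frac{218}{317} - 382795} = \frac{1}{\frac{109}{634} - 382795} = \frac{1}{- \frac{242691921}{634}} = - \frac{634}{242691921}$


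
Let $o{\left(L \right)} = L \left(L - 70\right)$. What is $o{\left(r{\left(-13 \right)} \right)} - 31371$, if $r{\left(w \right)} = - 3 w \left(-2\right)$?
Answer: $-19827$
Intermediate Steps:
$r{\left(w \right)} = 6 w$
$o{\left(L \right)} = L \left(-70 + L\right)$
$o{\left(r{\left(-13 \right)} \right)} - 31371 = 6 \left(-13\right) \left(-70 + 6 \left(-13\right)\right) - 31371 = - 78 \left(-70 - 78\right) - 31371 = \left(-78\right) \left(-148\right) - 31371 = 11544 - 31371 = -19827$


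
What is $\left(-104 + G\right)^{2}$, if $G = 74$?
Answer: $900$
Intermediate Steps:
$\left(-104 + G\right)^{2} = \left(-104 + 74\right)^{2} = \left(-30\right)^{2} = 900$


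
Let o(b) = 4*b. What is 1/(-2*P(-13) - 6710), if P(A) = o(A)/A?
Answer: -1/6718 ≈ -0.00014885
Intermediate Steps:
P(A) = 4 (P(A) = (4*A)/A = 4)
1/(-2*P(-13) - 6710) = 1/(-2*4 - 6710) = 1/(-8 - 6710) = 1/(-6718) = -1/6718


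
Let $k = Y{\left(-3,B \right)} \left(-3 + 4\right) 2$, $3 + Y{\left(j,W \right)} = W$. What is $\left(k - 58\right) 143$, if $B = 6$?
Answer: $-7436$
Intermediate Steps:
$Y{\left(j,W \right)} = -3 + W$
$k = 6$ ($k = \left(-3 + 6\right) \left(-3 + 4\right) 2 = 3 \cdot 1 \cdot 2 = 3 \cdot 2 = 6$)
$\left(k - 58\right) 143 = \left(6 - 58\right) 143 = \left(-52\right) 143 = -7436$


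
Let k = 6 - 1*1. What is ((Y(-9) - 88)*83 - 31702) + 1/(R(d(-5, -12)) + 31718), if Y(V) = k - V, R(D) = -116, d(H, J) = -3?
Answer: -1195946087/31602 ≈ -37844.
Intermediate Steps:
k = 5 (k = 6 - 1 = 5)
Y(V) = 5 - V
((Y(-9) - 88)*83 - 31702) + 1/(R(d(-5, -12)) + 31718) = (((5 - 1*(-9)) - 88)*83 - 31702) + 1/(-116 + 31718) = (((5 + 9) - 88)*83 - 31702) + 1/31602 = ((14 - 88)*83 - 31702) + 1/31602 = (-74*83 - 31702) + 1/31602 = (-6142 - 31702) + 1/31602 = -37844 + 1/31602 = -1195946087/31602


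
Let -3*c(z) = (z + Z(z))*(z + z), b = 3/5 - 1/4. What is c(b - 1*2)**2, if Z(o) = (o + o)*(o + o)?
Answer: 6456681/62500 ≈ 103.31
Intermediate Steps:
b = 7/20 (b = 3*(1/5) - 1*1/4 = 3/5 - 1/4 = 7/20 ≈ 0.35000)
Z(o) = 4*o**2 (Z(o) = (2*o)*(2*o) = 4*o**2)
c(z) = -2*z*(z + 4*z**2)/3 (c(z) = -(z + 4*z**2)*(z + z)/3 = -(z + 4*z**2)*2*z/3 = -2*z*(z + 4*z**2)/3)
c(b - 1*2)**2 = (-2*(7/20 - 1*2)**2*(1 + 4*(7/20 - 1*2))/3)**2 = (-2*(7/20 - 2)**2*(1 + 4*(7/20 - 2))/3)**2 = (-2*(-33/20)**2*(1 + 4*(-33/20))/3)**2 = (-2/3*1089/400*(1 - 33/5))**2 = (-2/3*1089/400*(-28/5))**2 = (2541/250)**2 = 6456681/62500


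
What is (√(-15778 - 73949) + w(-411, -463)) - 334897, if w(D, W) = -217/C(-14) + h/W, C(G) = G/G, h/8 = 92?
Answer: -155158518/463 + I*√89727 ≈ -3.3512e+5 + 299.54*I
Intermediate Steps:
h = 736 (h = 8*92 = 736)
C(G) = 1
w(D, W) = -217 + 736/W (w(D, W) = -217/1 + 736/W = -217*1 + 736/W = -217 + 736/W)
(√(-15778 - 73949) + w(-411, -463)) - 334897 = (√(-15778 - 73949) + (-217 + 736/(-463))) - 334897 = (√(-89727) + (-217 + 736*(-1/463))) - 334897 = (I*√89727 + (-217 - 736/463)) - 334897 = (I*√89727 - 101207/463) - 334897 = (-101207/463 + I*√89727) - 334897 = -155158518/463 + I*√89727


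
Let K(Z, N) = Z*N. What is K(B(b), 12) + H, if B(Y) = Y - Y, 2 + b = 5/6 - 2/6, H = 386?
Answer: 386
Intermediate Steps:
b = -3/2 (b = -2 + (5/6 - 2/6) = -2 + (5*(1/6) - 2*1/6) = -2 + (5/6 - 1/3) = -2 + 1/2 = -3/2 ≈ -1.5000)
B(Y) = 0
K(Z, N) = N*Z
K(B(b), 12) + H = 12*0 + 386 = 0 + 386 = 386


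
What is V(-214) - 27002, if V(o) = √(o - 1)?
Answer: -27002 + I*√215 ≈ -27002.0 + 14.663*I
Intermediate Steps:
V(o) = √(-1 + o)
V(-214) - 27002 = √(-1 - 214) - 27002 = √(-215) - 27002 = I*√215 - 27002 = -27002 + I*√215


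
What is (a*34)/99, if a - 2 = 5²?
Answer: 102/11 ≈ 9.2727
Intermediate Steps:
a = 27 (a = 2 + 5² = 2 + 25 = 27)
(a*34)/99 = (27*34)/99 = 918*(1/99) = 102/11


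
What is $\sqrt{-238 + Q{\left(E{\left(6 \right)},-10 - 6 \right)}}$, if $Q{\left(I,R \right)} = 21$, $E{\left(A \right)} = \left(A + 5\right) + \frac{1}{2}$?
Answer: $i \sqrt{217} \approx 14.731 i$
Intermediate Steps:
$E{\left(A \right)} = \frac{11}{2} + A$ ($E{\left(A \right)} = \left(5 + A\right) + \frac{1}{2} = \frac{11}{2} + A$)
$\sqrt{-238 + Q{\left(E{\left(6 \right)},-10 - 6 \right)}} = \sqrt{-238 + 21} = \sqrt{-217} = i \sqrt{217}$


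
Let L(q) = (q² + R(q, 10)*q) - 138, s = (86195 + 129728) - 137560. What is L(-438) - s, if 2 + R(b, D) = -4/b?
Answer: 114215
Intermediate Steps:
R(b, D) = -2 - 4/b
s = 78363 (s = 215923 - 137560 = 78363)
L(q) = -138 + q² + q*(-2 - 4/q) (L(q) = (q² + (-2 - 4/q)*q) - 138 = (q² + q*(-2 - 4/q)) - 138 = -138 + q² + q*(-2 - 4/q))
L(-438) - s = (-142 + (-438)² - 2*(-438)) - 1*78363 = (-142 + 191844 + 876) - 78363 = 192578 - 78363 = 114215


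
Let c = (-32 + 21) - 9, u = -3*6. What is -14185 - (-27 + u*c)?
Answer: -14518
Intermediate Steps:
u = -18
c = -20 (c = -11 - 9 = -20)
-14185 - (-27 + u*c) = -14185 - (-27 - 18*(-20)) = -14185 - (-27 + 360) = -14185 - 1*333 = -14185 - 333 = -14518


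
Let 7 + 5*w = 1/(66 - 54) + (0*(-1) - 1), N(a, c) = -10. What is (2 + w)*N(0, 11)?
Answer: -25/6 ≈ -4.1667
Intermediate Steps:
w = -19/12 (w = -7/5 + (1/(66 - 54) + (0*(-1) - 1))/5 = -7/5 + (1/12 + (0 - 1))/5 = -7/5 + (1/12 - 1)/5 = -7/5 + (⅕)*(-11/12) = -7/5 - 11/60 = -19/12 ≈ -1.5833)
(2 + w)*N(0, 11) = (2 - 19/12)*(-10) = (5/12)*(-10) = -25/6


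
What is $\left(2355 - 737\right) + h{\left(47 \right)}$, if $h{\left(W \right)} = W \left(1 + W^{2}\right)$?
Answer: $105488$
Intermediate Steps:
$\left(2355 - 737\right) + h{\left(47 \right)} = \left(2355 - 737\right) + \left(47 + 47^{3}\right) = 1618 + \left(47 + 103823\right) = 1618 + 103870 = 105488$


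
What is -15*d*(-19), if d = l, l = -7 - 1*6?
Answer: -3705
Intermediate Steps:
l = -13 (l = -7 - 6 = -13)
d = -13
-15*d*(-19) = -15*(-13)*(-19) = 195*(-19) = -3705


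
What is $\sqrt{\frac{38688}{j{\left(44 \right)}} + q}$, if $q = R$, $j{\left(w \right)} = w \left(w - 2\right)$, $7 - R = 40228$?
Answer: $\frac{i \sqrt{238346185}}{77} \approx 200.5 i$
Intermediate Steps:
$R = -40221$ ($R = 7 - 40228 = -40221$)
$j{\left(w \right)} = w \left(-2 + w\right)$
$q = -40221$
$\sqrt{\frac{38688}{j{\left(44 \right)}} + q} = \sqrt{\frac{38688}{44 \left(-2 + 44\right)} - 40221} = \sqrt{\frac{38688}{44 \cdot 42} - 40221} = \sqrt{\frac{38688}{1848} - 40221} = \sqrt{38688 \cdot \frac{1}{1848} - 40221} = \sqrt{\frac{1612}{77} - 40221} = \sqrt{- \frac{3095405}{77}} = \frac{i \sqrt{238346185}}{77}$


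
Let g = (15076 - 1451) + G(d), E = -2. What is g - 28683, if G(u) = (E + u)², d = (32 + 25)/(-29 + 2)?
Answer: -1218329/81 ≈ -15041.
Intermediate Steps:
d = -19/9 (d = 57/(-27) = 57*(-1/27) = -19/9 ≈ -2.1111)
G(u) = (-2 + u)²
g = 1104994/81 (g = (15076 - 1451) + (-2 - 19/9)² = 13625 + (-37/9)² = 13625 + 1369/81 = 1104994/81 ≈ 13642.)
g - 28683 = 1104994/81 - 28683 = -1218329/81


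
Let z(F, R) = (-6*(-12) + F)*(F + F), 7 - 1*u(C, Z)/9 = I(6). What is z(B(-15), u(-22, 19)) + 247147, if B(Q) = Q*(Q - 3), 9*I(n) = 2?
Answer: 431827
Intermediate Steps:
I(n) = 2/9 (I(n) = (⅑)*2 = 2/9)
u(C, Z) = 61 (u(C, Z) = 63 - 9*2/9 = 63 - 2 = 61)
B(Q) = Q*(-3 + Q)
z(F, R) = 2*F*(72 + F) (z(F, R) = (72 + F)*(2*F) = 2*F*(72 + F))
z(B(-15), u(-22, 19)) + 247147 = 2*(-15*(-3 - 15))*(72 - 15*(-3 - 15)) + 247147 = 2*(-15*(-18))*(72 - 15*(-18)) + 247147 = 2*270*(72 + 270) + 247147 = 2*270*342 + 247147 = 184680 + 247147 = 431827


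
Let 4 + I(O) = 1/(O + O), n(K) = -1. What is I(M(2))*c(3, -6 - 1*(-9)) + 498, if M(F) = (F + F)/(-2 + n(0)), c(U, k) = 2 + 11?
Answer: 3529/8 ≈ 441.13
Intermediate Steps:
c(U, k) = 13
M(F) = -2*F/3 (M(F) = (F + F)/(-2 - 1) = (2*F)/(-3) = (2*F)*(-1/3) = -2*F/3)
I(O) = -4 + 1/(2*O) (I(O) = -4 + 1/(O + O) = -4 + 1/(2*O))
I(M(2))*c(3, -6 - 1*(-9)) + 498 = (-4 + 1/(2*((-2/3*2))))*13 + 498 = (-4 + 1/(2*(-4/3)))*13 + 498 = (-4 + (1/2)*(-3/4))*13 + 498 = (-4 - 3/8)*13 + 498 = -35/8*13 + 498 = -455/8 + 498 = 3529/8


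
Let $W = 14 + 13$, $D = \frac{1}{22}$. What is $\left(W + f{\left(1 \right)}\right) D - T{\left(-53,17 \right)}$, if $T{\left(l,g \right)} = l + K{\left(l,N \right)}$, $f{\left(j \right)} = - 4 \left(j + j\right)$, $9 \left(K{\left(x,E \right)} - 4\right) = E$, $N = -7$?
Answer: $\frac{10027}{198} \approx 50.641$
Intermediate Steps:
$K{\left(x,E \right)} = 4 + \frac{E}{9}$
$f{\left(j \right)} = - 8 j$ ($f{\left(j \right)} = - 4 \cdot 2 j = - 8 j$)
$T{\left(l,g \right)} = \frac{29}{9} + l$ ($T{\left(l,g \right)} = l + \left(4 + \frac{1}{9} \left(-7\right)\right) = l + \left(4 - \frac{7}{9}\right) = l + \frac{29}{9} = \frac{29}{9} + l$)
$D = \frac{1}{22} \approx 0.045455$
$W = 27$
$\left(W + f{\left(1 \right)}\right) D - T{\left(-53,17 \right)} = \left(27 - 8\right) \frac{1}{22} - \left(\frac{29}{9} - 53\right) = \left(27 - 8\right) \frac{1}{22} - - \frac{448}{9} = 19 \cdot \frac{1}{22} + \frac{448}{9} = \frac{19}{22} + \frac{448}{9} = \frac{10027}{198}$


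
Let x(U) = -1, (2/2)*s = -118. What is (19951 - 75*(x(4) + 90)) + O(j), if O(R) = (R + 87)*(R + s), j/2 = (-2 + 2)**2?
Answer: 3010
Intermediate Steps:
s = -118
j = 0 (j = 2*(-2 + 2)**2 = 2*0**2 = 2*0 = 0)
O(R) = (-118 + R)*(87 + R) (O(R) = (R + 87)*(R - 118) = (87 + R)*(-118 + R) = (-118 + R)*(87 + R))
(19951 - 75*(x(4) + 90)) + O(j) = (19951 - 75*(-1 + 90)) + (-10266 + 0**2 - 31*0) = (19951 - 75*89) + (-10266 + 0 + 0) = (19951 - 6675) - 10266 = 13276 - 10266 = 3010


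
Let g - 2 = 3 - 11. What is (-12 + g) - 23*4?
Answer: -110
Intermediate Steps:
g = -6 (g = 2 + (3 - 11) = 2 - 8 = -6)
(-12 + g) - 23*4 = (-12 - 6) - 23*4 = -18 - 92 = -110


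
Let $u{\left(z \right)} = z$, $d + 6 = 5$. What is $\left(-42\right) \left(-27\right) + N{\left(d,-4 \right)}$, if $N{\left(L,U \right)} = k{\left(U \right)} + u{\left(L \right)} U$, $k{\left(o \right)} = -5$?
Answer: $1133$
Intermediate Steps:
$d = -1$ ($d = -6 + 5 = -1$)
$N{\left(L,U \right)} = -5 + L U$
$\left(-42\right) \left(-27\right) + N{\left(d,-4 \right)} = \left(-42\right) \left(-27\right) - 1 = 1134 + \left(-5 + 4\right) = 1134 - 1 = 1133$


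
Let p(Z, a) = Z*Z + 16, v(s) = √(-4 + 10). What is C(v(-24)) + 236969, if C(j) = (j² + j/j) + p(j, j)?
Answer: 236998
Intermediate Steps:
v(s) = √6
p(Z, a) = 16 + Z² (p(Z, a) = Z² + 16 = 16 + Z²)
C(j) = 17 + 2*j² (C(j) = (j² + j/j) + (16 + j²) = (j² + 1) + (16 + j²) = (1 + j²) + (16 + j²) = 17 + 2*j²)
C(v(-24)) + 236969 = (17 + 2*(√6)²) + 236969 = (17 + 2*6) + 236969 = (17 + 12) + 236969 = 29 + 236969 = 236998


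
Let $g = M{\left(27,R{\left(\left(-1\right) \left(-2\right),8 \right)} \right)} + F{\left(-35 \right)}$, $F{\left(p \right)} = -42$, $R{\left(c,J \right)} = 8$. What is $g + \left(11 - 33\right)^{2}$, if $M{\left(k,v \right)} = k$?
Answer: $469$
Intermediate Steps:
$g = -15$ ($g = 27 - 42 = -15$)
$g + \left(11 - 33\right)^{2} = -15 + \left(11 - 33\right)^{2} = -15 + \left(-22\right)^{2} = -15 + 484 = 469$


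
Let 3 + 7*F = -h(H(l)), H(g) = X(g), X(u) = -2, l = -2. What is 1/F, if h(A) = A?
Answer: -7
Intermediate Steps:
H(g) = -2
F = -1/7 (F = -3/7 + (-1*(-2))/7 = -3/7 + (1/7)*2 = -3/7 + 2/7 = -1/7 ≈ -0.14286)
1/F = 1/(-1/7) = -7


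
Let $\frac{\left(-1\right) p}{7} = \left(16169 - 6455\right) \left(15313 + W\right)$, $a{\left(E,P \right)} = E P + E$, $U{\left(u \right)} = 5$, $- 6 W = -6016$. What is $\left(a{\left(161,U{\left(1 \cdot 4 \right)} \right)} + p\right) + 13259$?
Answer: $-1109418477$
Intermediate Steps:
$W = \frac{3008}{3}$ ($W = \left(- \frac{1}{6}\right) \left(-6016\right) = \frac{3008}{3} \approx 1002.7$)
$a{\left(E,P \right)} = E + E P$
$p = -1109432702$ ($p = - 7 \left(16169 - 6455\right) \left(15313 + \frac{3008}{3}\right) = - 7 \cdot 9714 \cdot \frac{48947}{3} = \left(-7\right) 158490386 = -1109432702$)
$\left(a{\left(161,U{\left(1 \cdot 4 \right)} \right)} + p\right) + 13259 = \left(161 \left(1 + 5\right) - 1109432702\right) + 13259 = \left(161 \cdot 6 - 1109432702\right) + 13259 = \left(966 - 1109432702\right) + 13259 = -1109431736 + 13259 = -1109418477$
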